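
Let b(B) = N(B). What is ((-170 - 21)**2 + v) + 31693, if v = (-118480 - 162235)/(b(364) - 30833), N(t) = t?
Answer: 2077474321/30469 ≈ 68183.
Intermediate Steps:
b(B) = B
v = 280715/30469 (v = (-118480 - 162235)/(364 - 30833) = -280715/(-30469) = -280715*(-1/30469) = 280715/30469 ≈ 9.2131)
((-170 - 21)**2 + v) + 31693 = ((-170 - 21)**2 + 280715/30469) + 31693 = ((-191)**2 + 280715/30469) + 31693 = (36481 + 280715/30469) + 31693 = 1111820304/30469 + 31693 = 2077474321/30469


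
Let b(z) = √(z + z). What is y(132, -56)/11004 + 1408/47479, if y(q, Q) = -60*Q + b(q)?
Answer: 2083608/6219749 + √66/5502 ≈ 0.33648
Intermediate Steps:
b(z) = √2*√z (b(z) = √(2*z) = √2*√z)
y(q, Q) = -60*Q + √2*√q
y(132, -56)/11004 + 1408/47479 = (-60*(-56) + √2*√132)/11004 + 1408/47479 = (3360 + √2*(2*√33))*(1/11004) + 1408*(1/47479) = (3360 + 2*√66)*(1/11004) + 1408/47479 = (40/131 + √66/5502) + 1408/47479 = 2083608/6219749 + √66/5502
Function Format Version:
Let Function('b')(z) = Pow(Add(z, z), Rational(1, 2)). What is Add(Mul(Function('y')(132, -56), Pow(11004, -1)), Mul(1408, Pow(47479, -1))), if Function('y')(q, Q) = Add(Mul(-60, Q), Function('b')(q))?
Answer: Add(Rational(2083608, 6219749), Mul(Rational(1, 5502), Pow(66, Rational(1, 2)))) ≈ 0.33648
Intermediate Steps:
Function('b')(z) = Mul(Pow(2, Rational(1, 2)), Pow(z, Rational(1, 2))) (Function('b')(z) = Pow(Mul(2, z), Rational(1, 2)) = Mul(Pow(2, Rational(1, 2)), Pow(z, Rational(1, 2))))
Function('y')(q, Q) = Add(Mul(-60, Q), Mul(Pow(2, Rational(1, 2)), Pow(q, Rational(1, 2))))
Add(Mul(Function('y')(132, -56), Pow(11004, -1)), Mul(1408, Pow(47479, -1))) = Add(Mul(Add(Mul(-60, -56), Mul(Pow(2, Rational(1, 2)), Pow(132, Rational(1, 2)))), Pow(11004, -1)), Mul(1408, Pow(47479, -1))) = Add(Mul(Add(3360, Mul(Pow(2, Rational(1, 2)), Mul(2, Pow(33, Rational(1, 2))))), Rational(1, 11004)), Mul(1408, Rational(1, 47479))) = Add(Mul(Add(3360, Mul(2, Pow(66, Rational(1, 2)))), Rational(1, 11004)), Rational(1408, 47479)) = Add(Add(Rational(40, 131), Mul(Rational(1, 5502), Pow(66, Rational(1, 2)))), Rational(1408, 47479)) = Add(Rational(2083608, 6219749), Mul(Rational(1, 5502), Pow(66, Rational(1, 2))))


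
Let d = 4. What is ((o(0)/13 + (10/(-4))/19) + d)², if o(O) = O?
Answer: 21609/1444 ≈ 14.965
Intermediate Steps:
((o(0)/13 + (10/(-4))/19) + d)² = ((0/13 + (10/(-4))/19) + 4)² = ((0*(1/13) + (10*(-¼))*(1/19)) + 4)² = ((0 - 5/2*1/19) + 4)² = ((0 - 5/38) + 4)² = (-5/38 + 4)² = (147/38)² = 21609/1444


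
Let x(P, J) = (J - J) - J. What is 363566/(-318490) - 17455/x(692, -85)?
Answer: -559014606/2707165 ≈ -206.49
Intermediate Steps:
x(P, J) = -J (x(P, J) = 0 - J = -J)
363566/(-318490) - 17455/x(692, -85) = 363566/(-318490) - 17455/((-1*(-85))) = 363566*(-1/318490) - 17455/85 = -181783/159245 - 17455*1/85 = -181783/159245 - 3491/17 = -559014606/2707165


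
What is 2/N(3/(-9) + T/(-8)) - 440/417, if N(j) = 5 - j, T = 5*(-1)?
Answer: -29704/47121 ≈ -0.63038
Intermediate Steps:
T = -5
2/N(3/(-9) + T/(-8)) - 440/417 = 2/(5 - (3/(-9) - 5/(-8))) - 440/417 = 2/(5 - (3*(-⅑) - 5*(-⅛))) - 440*1/417 = 2/(5 - (-⅓ + 5/8)) - 440/417 = 2/(5 - 1*7/24) - 440/417 = 2/(5 - 7/24) - 440/417 = 2/(113/24) - 440/417 = 2*(24/113) - 440/417 = 48/113 - 440/417 = -29704/47121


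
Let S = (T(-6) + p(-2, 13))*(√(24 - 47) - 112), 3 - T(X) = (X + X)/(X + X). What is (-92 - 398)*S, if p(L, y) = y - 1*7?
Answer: 439040 - 3920*I*√23 ≈ 4.3904e+5 - 18800.0*I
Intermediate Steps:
p(L, y) = -7 + y (p(L, y) = y - 7 = -7 + y)
T(X) = 2 (T(X) = 3 - (X + X)/(X + X) = 3 - 2*X/(2*X) = 3 - 2*X*1/(2*X) = 3 - 1*1 = 3 - 1 = 2)
S = -896 + 8*I*√23 (S = (2 + (-7 + 13))*(√(24 - 47) - 112) = (2 + 6)*(√(-23) - 112) = 8*(I*√23 - 112) = 8*(-112 + I*√23) = -896 + 8*I*√23 ≈ -896.0 + 38.367*I)
(-92 - 398)*S = (-92 - 398)*(-896 + 8*I*√23) = -490*(-896 + 8*I*√23) = 439040 - 3920*I*√23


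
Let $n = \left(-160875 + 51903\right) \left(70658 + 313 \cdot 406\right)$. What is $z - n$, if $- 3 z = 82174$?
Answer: $\frac{64642980002}{3} \approx 2.1548 \cdot 10^{10}$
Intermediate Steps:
$n = -21547687392$ ($n = - 108972 \left(70658 + 127078\right) = \left(-108972\right) 197736 = -21547687392$)
$z = - \frac{82174}{3}$ ($z = \left(- \frac{1}{3}\right) 82174 = - \frac{82174}{3} \approx -27391.0$)
$z - n = - \frac{82174}{3} - -21547687392 = - \frac{82174}{3} + 21547687392 = \frac{64642980002}{3}$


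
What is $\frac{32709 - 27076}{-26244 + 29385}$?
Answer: $\frac{5633}{3141} \approx 1.7934$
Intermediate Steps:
$\frac{32709 - 27076}{-26244 + 29385} = \frac{5633}{3141}$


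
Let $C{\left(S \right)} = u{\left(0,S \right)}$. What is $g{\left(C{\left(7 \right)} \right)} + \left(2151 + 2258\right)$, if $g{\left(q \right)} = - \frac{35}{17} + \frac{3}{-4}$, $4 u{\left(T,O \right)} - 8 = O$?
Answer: $\frac{299621}{68} \approx 4406.2$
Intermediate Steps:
$u{\left(T,O \right)} = 2 + \frac{O}{4}$
$C{\left(S \right)} = 2 + \frac{S}{4}$
$g{\left(q \right)} = - \frac{191}{68}$ ($g{\left(q \right)} = \left(-35\right) \frac{1}{17} + 3 \left(- \frac{1}{4}\right) = - \frac{35}{17} - \frac{3}{4} = - \frac{191}{68}$)
$g{\left(C{\left(7 \right)} \right)} + \left(2151 + 2258\right) = - \frac{191}{68} + \left(2151 + 2258\right) = - \frac{191}{68} + 4409 = \frac{299621}{68}$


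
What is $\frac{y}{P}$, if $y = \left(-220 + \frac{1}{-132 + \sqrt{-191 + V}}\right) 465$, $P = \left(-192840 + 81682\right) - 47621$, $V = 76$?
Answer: $\frac{1794301080}{2784824881} + \frac{465 i \sqrt{115}}{2784824881} \approx 0.64431 + 1.7906 \cdot 10^{-6} i$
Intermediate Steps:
$P = -158779$ ($P = -111158 - 47621 = -158779$)
$y = -102300 + \frac{465}{-132 + i \sqrt{115}}$ ($y = \left(-220 + \frac{1}{-132 + \sqrt{-191 + 76}}\right) 465 = \left(-220 + \frac{1}{-132 + \sqrt{-115}}\right) 465 = \left(-220 + \frac{1}{-132 + i \sqrt{115}}\right) 465 = -102300 + \frac{465}{-132 + i \sqrt{115}} \approx -1.023 \cdot 10^{5} - 0.28431 i$)
$\frac{y}{P} = \frac{- \frac{1794301080}{17539} - \frac{465 i \sqrt{115}}{17539}}{-158779} = \left(- \frac{1794301080}{17539} - \frac{465 i \sqrt{115}}{17539}\right) \left(- \frac{1}{158779}\right) = \frac{1794301080}{2784824881} + \frac{465 i \sqrt{115}}{2784824881}$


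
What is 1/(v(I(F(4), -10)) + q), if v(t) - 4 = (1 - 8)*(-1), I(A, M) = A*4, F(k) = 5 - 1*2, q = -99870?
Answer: -1/99859 ≈ -1.0014e-5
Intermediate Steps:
F(k) = 3 (F(k) = 5 - 2 = 3)
I(A, M) = 4*A
v(t) = 11 (v(t) = 4 + (1 - 8)*(-1) = 4 - 7*(-1) = 4 + 7 = 11)
1/(v(I(F(4), -10)) + q) = 1/(11 - 99870) = 1/(-99859) = -1/99859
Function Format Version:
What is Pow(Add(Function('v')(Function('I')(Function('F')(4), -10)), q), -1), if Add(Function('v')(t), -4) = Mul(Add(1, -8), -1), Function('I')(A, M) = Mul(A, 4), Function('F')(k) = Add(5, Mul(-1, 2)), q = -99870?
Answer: Rational(-1, 99859) ≈ -1.0014e-5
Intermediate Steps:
Function('F')(k) = 3 (Function('F')(k) = Add(5, -2) = 3)
Function('I')(A, M) = Mul(4, A)
Function('v')(t) = 11 (Function('v')(t) = Add(4, Mul(Add(1, -8), -1)) = Add(4, Mul(-7, -1)) = Add(4, 7) = 11)
Pow(Add(Function('v')(Function('I')(Function('F')(4), -10)), q), -1) = Pow(Add(11, -99870), -1) = Pow(-99859, -1) = Rational(-1, 99859)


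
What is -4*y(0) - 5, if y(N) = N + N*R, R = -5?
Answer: -5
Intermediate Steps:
y(N) = -4*N (y(N) = N + N*(-5) = N - 5*N = -4*N)
-4*y(0) - 5 = -(-16)*0 - 5 = -4*0 - 5 = 0 - 5 = -5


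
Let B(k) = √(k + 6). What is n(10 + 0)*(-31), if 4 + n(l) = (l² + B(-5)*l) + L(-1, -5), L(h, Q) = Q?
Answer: -3131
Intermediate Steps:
B(k) = √(6 + k)
n(l) = -9 + l + l² (n(l) = -4 + ((l² + √(6 - 5)*l) - 5) = -4 + ((l² + √1*l) - 5) = -4 + ((l² + 1*l) - 5) = -4 + ((l² + l) - 5) = -4 + ((l + l²) - 5) = -4 + (-5 + l + l²) = -9 + l + l²)
n(10 + 0)*(-31) = (-9 + (10 + 0) + (10 + 0)²)*(-31) = (-9 + 10 + 10²)*(-31) = (-9 + 10 + 100)*(-31) = 101*(-31) = -3131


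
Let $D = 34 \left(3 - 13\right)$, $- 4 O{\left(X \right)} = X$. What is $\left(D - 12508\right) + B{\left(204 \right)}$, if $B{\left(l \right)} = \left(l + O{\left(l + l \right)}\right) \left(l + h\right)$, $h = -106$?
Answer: $-2852$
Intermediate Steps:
$O{\left(X \right)} = - \frac{X}{4}$
$D = -340$ ($D = 34 \left(-10\right) = -340$)
$B{\left(l \right)} = \frac{l \left(-106 + l\right)}{2}$ ($B{\left(l \right)} = \left(l - \frac{l + l}{4}\right) \left(l - 106\right) = \left(l - \frac{2 l}{4}\right) \left(-106 + l\right) = \left(l - \frac{l}{2}\right) \left(-106 + l\right) = \frac{l}{2} \left(-106 + l\right) = \frac{l \left(-106 + l\right)}{2}$)
$\left(D - 12508\right) + B{\left(204 \right)} = \left(-340 - 12508\right) + \frac{1}{2} \cdot 204 \left(-106 + 204\right) = \left(-340 - 12508\right) + \frac{1}{2} \cdot 204 \cdot 98 = -12848 + 9996 = -2852$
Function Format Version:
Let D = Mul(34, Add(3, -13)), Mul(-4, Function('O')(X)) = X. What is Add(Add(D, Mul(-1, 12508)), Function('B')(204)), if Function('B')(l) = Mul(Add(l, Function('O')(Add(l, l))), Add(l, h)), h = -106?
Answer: -2852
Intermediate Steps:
Function('O')(X) = Mul(Rational(-1, 4), X)
D = -340 (D = Mul(34, -10) = -340)
Function('B')(l) = Mul(Rational(1, 2), l, Add(-106, l)) (Function('B')(l) = Mul(Add(l, Mul(Rational(-1, 4), Add(l, l))), Add(l, -106)) = Mul(Add(l, Mul(Rational(-1, 4), Mul(2, l))), Add(-106, l)) = Mul(Add(l, Mul(Rational(-1, 2), l)), Add(-106, l)) = Mul(Mul(Rational(1, 2), l), Add(-106, l)) = Mul(Rational(1, 2), l, Add(-106, l)))
Add(Add(D, Mul(-1, 12508)), Function('B')(204)) = Add(Add(-340, Mul(-1, 12508)), Mul(Rational(1, 2), 204, Add(-106, 204))) = Add(Add(-340, -12508), Mul(Rational(1, 2), 204, 98)) = Add(-12848, 9996) = -2852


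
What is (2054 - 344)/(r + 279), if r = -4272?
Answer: -570/1331 ≈ -0.42825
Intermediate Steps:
(2054 - 344)/(r + 279) = (2054 - 344)/(-4272 + 279) = 1710/(-3993) = 1710*(-1/3993) = -570/1331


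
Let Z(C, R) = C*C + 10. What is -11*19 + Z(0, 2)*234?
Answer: 2131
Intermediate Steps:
Z(C, R) = 10 + C² (Z(C, R) = C² + 10 = 10 + C²)
-11*19 + Z(0, 2)*234 = -11*19 + (10 + 0²)*234 = -209 + (10 + 0)*234 = -209 + 10*234 = -209 + 2340 = 2131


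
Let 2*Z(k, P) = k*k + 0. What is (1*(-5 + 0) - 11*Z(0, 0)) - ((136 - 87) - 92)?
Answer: 38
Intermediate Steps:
Z(k, P) = k²/2 (Z(k, P) = (k*k + 0)/2 = (k² + 0)/2 = k²/2)
(1*(-5 + 0) - 11*Z(0, 0)) - ((136 - 87) - 92) = (1*(-5 + 0) - 11*0²/2) - ((136 - 87) - 92) = (1*(-5) - 11*0/2) - (49 - 92) = (-5 - 11*0) - 1*(-43) = (-5 + 0) + 43 = -5 + 43 = 38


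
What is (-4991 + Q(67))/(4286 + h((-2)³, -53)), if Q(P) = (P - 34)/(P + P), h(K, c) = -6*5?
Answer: -668761/570304 ≈ -1.1726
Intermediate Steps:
h(K, c) = -30
Q(P) = (-34 + P)/(2*P) (Q(P) = (-34 + P)/((2*P)) = (-34 + P)*(1/(2*P)) = (-34 + P)/(2*P))
(-4991 + Q(67))/(4286 + h((-2)³, -53)) = (-4991 + (½)*(-34 + 67)/67)/(4286 - 30) = (-4991 + (½)*(1/67)*33)/4256 = (-4991 + 33/134)*(1/4256) = -668761/134*1/4256 = -668761/570304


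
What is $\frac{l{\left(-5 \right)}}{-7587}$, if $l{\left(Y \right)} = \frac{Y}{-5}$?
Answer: $- \frac{1}{7587} \approx -0.0001318$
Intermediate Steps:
$l{\left(Y \right)} = - \frac{Y}{5}$ ($l{\left(Y \right)} = Y \left(- \frac{1}{5}\right) = - \frac{Y}{5}$)
$\frac{l{\left(-5 \right)}}{-7587} = \frac{\left(- \frac{1}{5}\right) \left(-5\right)}{-7587} = 1 \left(- \frac{1}{7587}\right) = - \frac{1}{7587}$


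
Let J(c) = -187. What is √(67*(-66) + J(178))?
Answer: I*√4609 ≈ 67.89*I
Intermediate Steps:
√(67*(-66) + J(178)) = √(67*(-66) - 187) = √(-4422 - 187) = √(-4609) = I*√4609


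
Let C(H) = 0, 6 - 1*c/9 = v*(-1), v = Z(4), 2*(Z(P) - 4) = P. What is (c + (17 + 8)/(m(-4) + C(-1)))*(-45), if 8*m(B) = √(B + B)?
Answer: -4860 + 2250*I*√2 ≈ -4860.0 + 3182.0*I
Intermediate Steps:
Z(P) = 4 + P/2
v = 6 (v = 4 + (½)*4 = 4 + 2 = 6)
c = 108 (c = 54 - 54*(-1) = 54 - 9*(-6) = 54 + 54 = 108)
m(B) = √2*√B/8 (m(B) = √(B + B)/8 = √(2*B)/8 = (√2*√B)/8 = √2*√B/8)
(c + (17 + 8)/(m(-4) + C(-1)))*(-45) = (108 + (17 + 8)/(√2*√(-4)/8 + 0))*(-45) = (108 + 25/(√2*(2*I)/8 + 0))*(-45) = (108 + 25/(I*√2/4 + 0))*(-45) = (108 + 25/((I*√2/4)))*(-45) = (108 + 25*(-2*I*√2))*(-45) = (108 - 50*I*√2)*(-45) = -4860 + 2250*I*√2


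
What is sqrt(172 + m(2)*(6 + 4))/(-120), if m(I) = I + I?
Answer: -sqrt(53)/60 ≈ -0.12134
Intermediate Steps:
m(I) = 2*I
sqrt(172 + m(2)*(6 + 4))/(-120) = sqrt(172 + (2*2)*(6 + 4))/(-120) = sqrt(172 + 4*10)*(-1/120) = sqrt(172 + 40)*(-1/120) = sqrt(212)*(-1/120) = (2*sqrt(53))*(-1/120) = -sqrt(53)/60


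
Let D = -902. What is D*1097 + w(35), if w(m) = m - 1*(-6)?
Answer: -989453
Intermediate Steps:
w(m) = 6 + m (w(m) = m + 6 = 6 + m)
D*1097 + w(35) = -902*1097 + (6 + 35) = -989494 + 41 = -989453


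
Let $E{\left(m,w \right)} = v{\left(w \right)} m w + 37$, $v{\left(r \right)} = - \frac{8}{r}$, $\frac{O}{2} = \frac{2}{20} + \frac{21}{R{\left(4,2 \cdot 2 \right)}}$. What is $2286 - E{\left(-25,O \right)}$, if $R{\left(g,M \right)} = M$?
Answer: $2049$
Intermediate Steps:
$O = \frac{107}{10}$ ($O = 2 \left(\frac{2}{20} + \frac{21}{2 \cdot 2}\right) = 2 \left(2 \cdot \frac{1}{20} + \frac{21}{4}\right) = 2 \left(\frac{1}{10} + 21 \cdot \frac{1}{4}\right) = 2 \left(\frac{1}{10} + \frac{21}{4}\right) = 2 \cdot \frac{107}{20} = \frac{107}{10} \approx 10.7$)
$E{\left(m,w \right)} = 37 - 8 m$ ($E{\left(m,w \right)} = - \frac{8}{w} m w + 37 = - \frac{8 m}{w} w + 37 = - 8 m + 37 = 37 - 8 m$)
$2286 - E{\left(-25,O \right)} = 2286 - \left(37 - -200\right) = 2286 - \left(37 + 200\right) = 2286 - 237 = 2049$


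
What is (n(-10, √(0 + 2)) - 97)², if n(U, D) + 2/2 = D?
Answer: (98 - √2)² ≈ 9328.8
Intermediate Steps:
n(U, D) = -1 + D
(n(-10, √(0 + 2)) - 97)² = ((-1 + √(0 + 2)) - 97)² = ((-1 + √2) - 97)² = (-98 + √2)²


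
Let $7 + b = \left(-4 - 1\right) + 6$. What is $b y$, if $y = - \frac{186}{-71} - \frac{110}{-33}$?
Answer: $- \frac{2536}{71} \approx -35.718$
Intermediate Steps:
$y = \frac{1268}{213}$ ($y = \left(-186\right) \left(- \frac{1}{71}\right) - - \frac{10}{3} = \frac{186}{71} + \frac{10}{3} = \frac{1268}{213} \approx 5.953$)
$b = -6$ ($b = -7 + \left(\left(-4 - 1\right) + 6\right) = -7 + \left(-5 + 6\right) = -7 + 1 = -6$)
$b y = \left(-6\right) \frac{1268}{213} = - \frac{2536}{71}$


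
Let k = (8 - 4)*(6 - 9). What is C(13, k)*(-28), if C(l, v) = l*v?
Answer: 4368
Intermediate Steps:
k = -12 (k = 4*(-3) = -12)
C(13, k)*(-28) = (13*(-12))*(-28) = -156*(-28) = 4368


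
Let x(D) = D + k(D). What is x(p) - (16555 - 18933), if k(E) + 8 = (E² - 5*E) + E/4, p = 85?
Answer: 37105/4 ≈ 9276.3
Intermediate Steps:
k(E) = -8 + E² - 19*E/4 (k(E) = -8 + ((E² - 5*E) + E/4) = -8 + (E² - 19*E/4) = -8 + E² - 19*E/4)
x(D) = -8 + D² - 15*D/4 (x(D) = D + (-8 + D² - 19*D/4) = -8 + D² - 15*D/4)
x(p) - (16555 - 18933) = (-8 + 85² - 15/4*85) - (16555 - 18933) = (-8 + 7225 - 1275/4) - 1*(-2378) = 27593/4 + 2378 = 37105/4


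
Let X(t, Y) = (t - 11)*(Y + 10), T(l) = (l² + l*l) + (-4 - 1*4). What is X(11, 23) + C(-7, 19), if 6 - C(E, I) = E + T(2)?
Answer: 13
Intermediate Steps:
T(l) = -8 + 2*l² (T(l) = (l² + l²) + (-4 - 4) = 2*l² - 8 = -8 + 2*l²)
C(E, I) = 6 - E (C(E, I) = 6 - (E + (-8 + 2*2²)) = 6 - (E + (-8 + 2*4)) = 6 - (E + (-8 + 8)) = 6 - (E + 0) = 6 - E)
X(t, Y) = (-11 + t)*(10 + Y)
X(11, 23) + C(-7, 19) = (-110 - 11*23 + 10*11 + 23*11) + (6 - 1*(-7)) = (-110 - 253 + 110 + 253) + (6 + 7) = 0 + 13 = 13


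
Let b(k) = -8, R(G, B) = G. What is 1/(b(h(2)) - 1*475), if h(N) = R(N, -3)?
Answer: -1/483 ≈ -0.0020704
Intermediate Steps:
h(N) = N
1/(b(h(2)) - 1*475) = 1/(-8 - 1*475) = 1/(-8 - 475) = 1/(-483) = -1/483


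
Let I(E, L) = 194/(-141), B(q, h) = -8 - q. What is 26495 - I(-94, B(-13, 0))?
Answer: 3735989/141 ≈ 26496.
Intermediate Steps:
I(E, L) = -194/141 (I(E, L) = 194*(-1/141) = -194/141)
26495 - I(-94, B(-13, 0)) = 26495 - 1*(-194/141) = 26495 + 194/141 = 3735989/141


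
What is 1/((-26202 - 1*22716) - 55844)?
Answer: -1/104762 ≈ -9.5454e-6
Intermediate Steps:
1/((-26202 - 1*22716) - 55844) = 1/((-26202 - 22716) - 55844) = 1/(-48918 - 55844) = 1/(-104762) = -1/104762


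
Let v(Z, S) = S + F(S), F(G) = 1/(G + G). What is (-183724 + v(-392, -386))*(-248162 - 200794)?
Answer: 15952856920119/193 ≈ 8.2657e+10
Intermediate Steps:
F(G) = 1/(2*G)
v(Z, S) = S + 1/(2*S)
(-183724 + v(-392, -386))*(-248162 - 200794) = (-183724 + (-386 + (½)/(-386)))*(-248162 - 200794) = (-183724 + (-386 + (½)*(-1/386)))*(-448956) = (-183724 + (-386 - 1/772))*(-448956) = (-183724 - 297993/772)*(-448956) = -142132921/772*(-448956) = 15952856920119/193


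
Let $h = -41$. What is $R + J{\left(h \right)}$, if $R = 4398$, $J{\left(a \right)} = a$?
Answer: $4357$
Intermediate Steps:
$R + J{\left(h \right)} = 4398 - 41 = 4357$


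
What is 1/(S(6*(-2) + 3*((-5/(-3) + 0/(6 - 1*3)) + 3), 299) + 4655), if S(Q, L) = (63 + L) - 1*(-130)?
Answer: 1/5147 ≈ 0.00019429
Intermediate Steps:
S(Q, L) = 193 + L (S(Q, L) = (63 + L) + 130 = 193 + L)
1/(S(6*(-2) + 3*((-5/(-3) + 0/(6 - 1*3)) + 3), 299) + 4655) = 1/((193 + 299) + 4655) = 1/(492 + 4655) = 1/5147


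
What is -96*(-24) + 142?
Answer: 2446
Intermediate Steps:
-96*(-24) + 142 = 2304 + 142 = 2446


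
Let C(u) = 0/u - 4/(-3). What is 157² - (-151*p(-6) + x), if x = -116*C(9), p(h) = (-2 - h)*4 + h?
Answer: 78941/3 ≈ 26314.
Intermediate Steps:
p(h) = -8 - 3*h (p(h) = (-8 - 4*h) + h = -8 - 3*h)
C(u) = 4/3 (C(u) = 0 - 4*(-⅓) = 0 + 4/3 = 4/3)
x = -464/3 (x = -116*4/3 = -464/3 ≈ -154.67)
157² - (-151*p(-6) + x) = 157² - (-151*(-8 - 3*(-6)) - 464/3) = 24649 - (-151*(-8 + 18) - 464/3) = 24649 - (-151*10 - 464/3) = 24649 - (-1510 - 464/3) = 24649 - 1*(-4994/3) = 24649 + 4994/3 = 78941/3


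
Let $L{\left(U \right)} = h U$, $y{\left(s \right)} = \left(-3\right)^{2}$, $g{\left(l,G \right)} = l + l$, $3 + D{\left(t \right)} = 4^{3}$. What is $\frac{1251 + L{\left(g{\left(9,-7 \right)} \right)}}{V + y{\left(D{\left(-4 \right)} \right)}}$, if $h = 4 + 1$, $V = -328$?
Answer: $- \frac{1341}{319} \approx -4.2038$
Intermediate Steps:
$h = 5$
$D{\left(t \right)} = 61$ ($D{\left(t \right)} = -3 + 4^{3} = -3 + 64 = 61$)
$g{\left(l,G \right)} = 2 l$
$y{\left(s \right)} = 9$
$L{\left(U \right)} = 5 U$
$\frac{1251 + L{\left(g{\left(9,-7 \right)} \right)}}{V + y{\left(D{\left(-4 \right)} \right)}} = \frac{1251 + 5 \cdot 2 \cdot 9}{-328 + 9} = \frac{1251 + 5 \cdot 18}{-319} = \left(1251 + 90\right) \left(- \frac{1}{319}\right) = 1341 \left(- \frac{1}{319}\right) = - \frac{1341}{319}$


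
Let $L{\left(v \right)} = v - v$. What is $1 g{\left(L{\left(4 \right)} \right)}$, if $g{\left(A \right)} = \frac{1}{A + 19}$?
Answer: $\frac{1}{19} \approx 0.052632$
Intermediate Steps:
$L{\left(v \right)} = 0$
$g{\left(A \right)} = \frac{1}{19 + A}$
$1 g{\left(L{\left(4 \right)} \right)} = 1 \frac{1}{19 + 0} = 1 \cdot \frac{1}{19} = \frac{1}{19}$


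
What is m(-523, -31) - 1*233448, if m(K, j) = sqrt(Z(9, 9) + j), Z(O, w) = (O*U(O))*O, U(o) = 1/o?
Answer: -233448 + I*sqrt(22) ≈ -2.3345e+5 + 4.6904*I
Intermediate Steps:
Z(O, w) = O (Z(O, w) = (O/O)*O = 1*O = O)
m(K, j) = sqrt(9 + j)
m(-523, -31) - 1*233448 = sqrt(9 - 31) - 1*233448 = sqrt(-22) - 233448 = I*sqrt(22) - 233448 = -233448 + I*sqrt(22)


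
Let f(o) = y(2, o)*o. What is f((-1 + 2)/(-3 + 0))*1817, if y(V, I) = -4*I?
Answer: -7268/9 ≈ -807.56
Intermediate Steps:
f(o) = -4*o² (f(o) = (-4*o)*o = -4*o²)
f((-1 + 2)/(-3 + 0))*1817 = -4*(-1 + 2)²/(-3 + 0)²*1817 = -4*(1/(-3))²*1817 = -4*(1*(-⅓))²*1817 = -4*(-⅓)²*1817 = -4*⅑*1817 = -4/9*1817 = -7268/9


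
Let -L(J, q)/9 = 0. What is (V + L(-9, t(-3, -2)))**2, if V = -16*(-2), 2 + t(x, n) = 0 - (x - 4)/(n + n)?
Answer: 1024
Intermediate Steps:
t(x, n) = -2 - (-4 + x)/(2*n) (t(x, n) = -2 + (0 - (x - 4)/(n + n)) = -2 + (0 - (-4 + x)/(2*n)) = -2 - (-4 + x)/(2*n))
L(J, q) = 0 (L(J, q) = -9*0 = 0)
V = 32
(V + L(-9, t(-3, -2)))**2 = (32 + 0)**2 = 32**2 = 1024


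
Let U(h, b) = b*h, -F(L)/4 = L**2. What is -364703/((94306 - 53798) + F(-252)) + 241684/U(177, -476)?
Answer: -5218627579/4497119004 ≈ -1.1604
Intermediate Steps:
F(L) = -4*L**2
-364703/((94306 - 53798) + F(-252)) + 241684/U(177, -476) = -364703/((94306 - 53798) - 4*(-252)**2) + 241684/((-476*177)) = -364703/(40508 - 4*63504) + 241684/(-84252) = -364703/(40508 - 254016) + 241684*(-1/84252) = -364703/(-213508) - 60421/21063 = -364703*(-1/213508) - 60421/21063 = 364703/213508 - 60421/21063 = -5218627579/4497119004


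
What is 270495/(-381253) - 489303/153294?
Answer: -76004499063/19481265794 ≈ -3.9014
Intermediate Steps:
270495/(-381253) - 489303/153294 = 270495*(-1/381253) - 489303*1/153294 = -270495/381253 - 163101/51098 = -76004499063/19481265794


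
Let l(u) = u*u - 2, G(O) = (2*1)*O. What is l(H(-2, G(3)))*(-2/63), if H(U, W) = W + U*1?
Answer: -4/9 ≈ -0.44444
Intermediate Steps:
G(O) = 2*O
H(U, W) = U + W (H(U, W) = W + U = U + W)
l(u) = -2 + u² (l(u) = u² - 2 = -2 + u²)
l(H(-2, G(3)))*(-2/63) = (-2 + (-2 + 2*3)²)*(-2/63) = (-2 + (-2 + 6)²)*(-2*1/63) = (-2 + 4²)*(-2/63) = (-2 + 16)*(-2/63) = 14*(-2/63) = -4/9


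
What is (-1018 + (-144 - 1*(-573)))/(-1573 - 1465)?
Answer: 19/98 ≈ 0.19388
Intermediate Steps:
(-1018 + (-144 - 1*(-573)))/(-1573 - 1465) = (-1018 + (-144 + 573))/(-3038) = (-1018 + 429)*(-1/3038) = -589*(-1/3038) = 19/98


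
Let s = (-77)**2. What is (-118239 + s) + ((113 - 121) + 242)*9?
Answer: -110204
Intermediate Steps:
s = 5929
(-118239 + s) + ((113 - 121) + 242)*9 = (-118239 + 5929) + ((113 - 121) + 242)*9 = -112310 + (-8 + 242)*9 = -112310 + 234*9 = -112310 + 2106 = -110204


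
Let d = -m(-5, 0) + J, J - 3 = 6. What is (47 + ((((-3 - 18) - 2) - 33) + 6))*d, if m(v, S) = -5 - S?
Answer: -42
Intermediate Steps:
J = 9 (J = 3 + 6 = 9)
d = 14 (d = -(-5 - 1*0) + 9 = -(-5 + 0) + 9 = -1*(-5) + 9 = 5 + 9 = 14)
(47 + ((((-3 - 18) - 2) - 33) + 6))*d = (47 + ((((-3 - 18) - 2) - 33) + 6))*14 = (47 + (((-21 - 2) - 33) + 6))*14 = (47 + ((-23 - 33) + 6))*14 = (47 + (-56 + 6))*14 = (47 - 50)*14 = -3*14 = -42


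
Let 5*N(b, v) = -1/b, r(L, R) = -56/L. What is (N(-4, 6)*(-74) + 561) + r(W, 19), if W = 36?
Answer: 50017/90 ≈ 555.74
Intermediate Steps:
N(b, v) = -1/(5*b) (N(b, v) = (-1/b)/5 = -1/(5*b))
(N(-4, 6)*(-74) + 561) + r(W, 19) = (-1/5/(-4)*(-74) + 561) - 56/36 = (-1/5*(-1/4)*(-74) + 561) - 56*1/36 = ((1/20)*(-74) + 561) - 14/9 = (-37/10 + 561) - 14/9 = 5573/10 - 14/9 = 50017/90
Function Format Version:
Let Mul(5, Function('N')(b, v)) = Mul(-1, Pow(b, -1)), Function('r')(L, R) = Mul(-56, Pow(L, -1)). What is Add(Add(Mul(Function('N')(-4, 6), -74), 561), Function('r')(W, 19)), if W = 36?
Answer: Rational(50017, 90) ≈ 555.74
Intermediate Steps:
Function('N')(b, v) = Mul(Rational(-1, 5), Pow(b, -1)) (Function('N')(b, v) = Mul(Rational(1, 5), Mul(-1, Pow(b, -1))) = Mul(Rational(-1, 5), Pow(b, -1)))
Add(Add(Mul(Function('N')(-4, 6), -74), 561), Function('r')(W, 19)) = Add(Add(Mul(Mul(Rational(-1, 5), Pow(-4, -1)), -74), 561), Mul(-56, Pow(36, -1))) = Add(Add(Mul(Mul(Rational(-1, 5), Rational(-1, 4)), -74), 561), Mul(-56, Rational(1, 36))) = Add(Add(Mul(Rational(1, 20), -74), 561), Rational(-14, 9)) = Add(Add(Rational(-37, 10), 561), Rational(-14, 9)) = Add(Rational(5573, 10), Rational(-14, 9)) = Rational(50017, 90)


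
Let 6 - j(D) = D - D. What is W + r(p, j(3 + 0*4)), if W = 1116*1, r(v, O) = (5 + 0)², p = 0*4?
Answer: 1141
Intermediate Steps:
j(D) = 6 (j(D) = 6 - (D - D) = 6 - 1*0 = 6 + 0 = 6)
p = 0
r(v, O) = 25 (r(v, O) = 5² = 25)
W = 1116
W + r(p, j(3 + 0*4)) = 1116 + 25 = 1141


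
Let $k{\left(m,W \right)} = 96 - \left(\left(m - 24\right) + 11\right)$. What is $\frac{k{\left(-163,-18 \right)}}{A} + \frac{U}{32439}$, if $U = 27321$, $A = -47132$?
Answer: $\frac{106572497}{127409579} \approx 0.83646$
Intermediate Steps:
$k{\left(m,W \right)} = 109 - m$ ($k{\left(m,W \right)} = 96 - \left(\left(-24 + m\right) + 11\right) = 96 - \left(-13 + m\right) = 109 - m$)
$\frac{k{\left(-163,-18 \right)}}{A} + \frac{U}{32439} = \frac{109 - -163}{-47132} + \frac{27321}{32439} = \left(109 + 163\right) \left(- \frac{1}{47132}\right) + 27321 \cdot \frac{1}{32439} = 272 \left(- \frac{1}{47132}\right) + \frac{9107}{10813} = - \frac{68}{11783} + \frac{9107}{10813} = \frac{106572497}{127409579}$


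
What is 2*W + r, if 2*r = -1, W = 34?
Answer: 135/2 ≈ 67.500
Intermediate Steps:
r = -1/2 (r = (1/2)*(-1) = -1/2 ≈ -0.50000)
2*W + r = 2*34 - 1/2 = 68 - 1/2 = 135/2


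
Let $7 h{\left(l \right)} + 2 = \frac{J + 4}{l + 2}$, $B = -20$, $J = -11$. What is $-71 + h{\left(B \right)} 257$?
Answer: $- \frac{16399}{126} \approx -130.15$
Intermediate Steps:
$h{\left(l \right)} = - \frac{2}{7} - \frac{1}{2 + l}$ ($h{\left(l \right)} = - \frac{2}{7} + \frac{\left(-11 + 4\right) \frac{1}{l + 2}}{7} = - \frac{2}{7} + \frac{\left(-7\right) \frac{1}{2 + l}}{7} = - \frac{2}{7} - \frac{1}{2 + l}$)
$-71 + h{\left(B \right)} 257 = -71 + \frac{-11 - -40}{7 \left(2 - 20\right)} 257 = -71 + \frac{-11 + 40}{7 \left(-18\right)} 257 = -71 + \frac{1}{7} \left(- \frac{1}{18}\right) 29 \cdot 257 = -71 - \frac{7453}{126} = - \frac{16399}{126}$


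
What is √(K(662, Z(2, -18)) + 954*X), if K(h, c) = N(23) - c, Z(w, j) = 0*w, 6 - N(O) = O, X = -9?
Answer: I*√8603 ≈ 92.752*I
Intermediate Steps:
N(O) = 6 - O
Z(w, j) = 0
K(h, c) = -17 - c (K(h, c) = (6 - 1*23) - c = (6 - 23) - c = -17 - c)
√(K(662, Z(2, -18)) + 954*X) = √((-17 - 1*0) + 954*(-9)) = √((-17 + 0) - 8586) = √(-17 - 8586) = √(-8603) = I*√8603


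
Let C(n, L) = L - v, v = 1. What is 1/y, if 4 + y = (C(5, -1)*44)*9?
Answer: -1/796 ≈ -0.0012563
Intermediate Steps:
C(n, L) = -1 + L (C(n, L) = L - 1*1 = L - 1 = -1 + L)
y = -796 (y = -4 + ((-1 - 1)*44)*9 = -4 - 2*44*9 = -4 - 88*9 = -4 - 792 = -796)
1/y = 1/(-796) = -1/796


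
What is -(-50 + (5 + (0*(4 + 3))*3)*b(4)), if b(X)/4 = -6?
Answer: 170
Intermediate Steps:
b(X) = -24 (b(X) = 4*(-6) = -24)
-(-50 + (5 + (0*(4 + 3))*3)*b(4)) = -(-50 + (5 + (0*(4 + 3))*3)*(-24)) = -(-50 + (5 + (0*7)*3)*(-24)) = -(-50 + (5 + 0*3)*(-24)) = -(-50 + (5 + 0)*(-24)) = -(-50 + 5*(-24)) = -(-50 - 120) = -1*(-170) = 170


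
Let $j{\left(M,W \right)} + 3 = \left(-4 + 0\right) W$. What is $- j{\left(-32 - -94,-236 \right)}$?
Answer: $-941$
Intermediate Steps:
$j{\left(M,W \right)} = -3 - 4 W$ ($j{\left(M,W \right)} = -3 + \left(-4 + 0\right) W = -3 - 4 W$)
$- j{\left(-32 - -94,-236 \right)} = - (-3 - -944) = - (-3 + 944) = \left(-1\right) 941 = -941$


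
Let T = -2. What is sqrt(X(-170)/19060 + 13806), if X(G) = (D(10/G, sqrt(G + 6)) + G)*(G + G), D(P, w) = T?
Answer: sqrt(12541520026)/953 ≈ 117.51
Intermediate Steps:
D(P, w) = -2
X(G) = 2*G*(-2 + G) (X(G) = (-2 + G)*(G + G) = (-2 + G)*(2*G) = 2*G*(-2 + G))
sqrt(X(-170)/19060 + 13806) = sqrt((2*(-170)*(-2 - 170))/19060 + 13806) = sqrt((2*(-170)*(-172))*(1/19060) + 13806) = sqrt(58480*(1/19060) + 13806) = sqrt(2924/953 + 13806) = sqrt(13160042/953) = sqrt(12541520026)/953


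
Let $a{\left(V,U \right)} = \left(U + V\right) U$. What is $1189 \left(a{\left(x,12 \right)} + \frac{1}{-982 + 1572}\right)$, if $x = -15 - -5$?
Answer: $\frac{16837429}{590} \approx 28538.0$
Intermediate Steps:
$x = -10$ ($x = -15 + 5 = -10$)
$a{\left(V,U \right)} = U \left(U + V\right)$
$1189 \left(a{\left(x,12 \right)} + \frac{1}{-982 + 1572}\right) = 1189 \left(12 \left(12 - 10\right) + \frac{1}{-982 + 1572}\right) = 1189 \left(12 \cdot 2 + \frac{1}{590}\right) = 1189 \left(24 + \frac{1}{590}\right) = 1189 \cdot \frac{14161}{590} = \frac{16837429}{590}$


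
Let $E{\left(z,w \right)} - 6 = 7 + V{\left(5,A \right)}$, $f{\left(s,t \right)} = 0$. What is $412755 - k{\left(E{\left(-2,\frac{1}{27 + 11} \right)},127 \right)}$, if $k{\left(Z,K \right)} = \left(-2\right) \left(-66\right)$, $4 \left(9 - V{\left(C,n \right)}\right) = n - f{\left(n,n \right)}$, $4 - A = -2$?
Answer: $412623$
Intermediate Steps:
$A = 6$ ($A = 4 - -2 = 4 + 2 = 6$)
$V{\left(C,n \right)} = 9 - \frac{n}{4}$ ($V{\left(C,n \right)} = 9 - \frac{n - 0}{4} = 9 - \frac{n + 0}{4} = 9 - \frac{n}{4}$)
$E{\left(z,w \right)} = \frac{41}{2}$ ($E{\left(z,w \right)} = 6 + \left(7 + \left(9 - \frac{3}{2}\right)\right) = 6 + \left(7 + \frac{15}{2}\right) = 6 + \frac{29}{2} = \frac{41}{2}$)
$k{\left(Z,K \right)} = 132$
$412755 - k{\left(E{\left(-2,\frac{1}{27 + 11} \right)},127 \right)} = 412755 - 132 = 412623$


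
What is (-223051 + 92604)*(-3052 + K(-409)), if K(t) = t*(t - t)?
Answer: 398124244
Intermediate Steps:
K(t) = 0 (K(t) = t*0 = 0)
(-223051 + 92604)*(-3052 + K(-409)) = (-223051 + 92604)*(-3052 + 0) = -130447*(-3052) = 398124244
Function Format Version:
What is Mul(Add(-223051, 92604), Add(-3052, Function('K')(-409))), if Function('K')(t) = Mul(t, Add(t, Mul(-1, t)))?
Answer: 398124244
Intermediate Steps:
Function('K')(t) = 0 (Function('K')(t) = Mul(t, 0) = 0)
Mul(Add(-223051, 92604), Add(-3052, Function('K')(-409))) = Mul(Add(-223051, 92604), Add(-3052, 0)) = Mul(-130447, -3052) = 398124244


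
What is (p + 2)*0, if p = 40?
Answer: 0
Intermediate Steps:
(p + 2)*0 = (40 + 2)*0 = 42*0 = 0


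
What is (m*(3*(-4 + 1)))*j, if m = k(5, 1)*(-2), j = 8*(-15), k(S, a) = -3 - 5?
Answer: 17280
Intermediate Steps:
k(S, a) = -8
j = -120
m = 16 (m = -8*(-2) = 16)
(m*(3*(-4 + 1)))*j = (16*(3*(-4 + 1)))*(-120) = (16*(3*(-3)))*(-120) = (16*(-9))*(-120) = -144*(-120) = 17280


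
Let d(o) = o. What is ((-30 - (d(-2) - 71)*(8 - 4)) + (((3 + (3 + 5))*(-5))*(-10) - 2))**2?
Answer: 656100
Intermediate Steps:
((-30 - (d(-2) - 71)*(8 - 4)) + (((3 + (3 + 5))*(-5))*(-10) - 2))**2 = ((-30 - (-2 - 71)*(8 - 4)) + (((3 + (3 + 5))*(-5))*(-10) - 2))**2 = ((-30 - (-73)*4) + (((3 + 8)*(-5))*(-10) - 2))**2 = ((-30 - 1*(-292)) + ((11*(-5))*(-10) - 2))**2 = ((-30 + 292) + (-55*(-10) - 2))**2 = (262 + (550 - 2))**2 = (262 + 548)**2 = 810**2 = 656100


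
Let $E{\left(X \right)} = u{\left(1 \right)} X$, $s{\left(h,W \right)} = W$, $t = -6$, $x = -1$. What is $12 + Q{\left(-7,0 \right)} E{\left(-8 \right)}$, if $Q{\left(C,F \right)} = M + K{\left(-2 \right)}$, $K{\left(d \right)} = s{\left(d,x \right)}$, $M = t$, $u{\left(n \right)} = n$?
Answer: $68$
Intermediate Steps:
$M = -6$
$K{\left(d \right)} = -1$
$Q{\left(C,F \right)} = -7$ ($Q{\left(C,F \right)} = -6 - 1 = -7$)
$E{\left(X \right)} = X$ ($E{\left(X \right)} = 1 X = X$)
$12 + Q{\left(-7,0 \right)} E{\left(-8 \right)} = 12 - -56 = 12 + 56 = 68$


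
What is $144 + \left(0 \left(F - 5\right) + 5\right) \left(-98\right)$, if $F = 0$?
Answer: $-346$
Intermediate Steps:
$144 + \left(0 \left(F - 5\right) + 5\right) \left(-98\right) = 144 + \left(0 \left(0 - 5\right) + 5\right) \left(-98\right) = 144 + \left(0 \left(-5\right) + 5\right) \left(-98\right) = 144 + \left(0 + 5\right) \left(-98\right) = 144 + 5 \left(-98\right) = 144 - 490 = -346$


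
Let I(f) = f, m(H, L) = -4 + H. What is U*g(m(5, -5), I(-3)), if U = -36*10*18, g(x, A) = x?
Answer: -6480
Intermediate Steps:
U = -6480 (U = -360*18 = -6480)
U*g(m(5, -5), I(-3)) = -6480*(-4 + 5) = -6480*1 = -6480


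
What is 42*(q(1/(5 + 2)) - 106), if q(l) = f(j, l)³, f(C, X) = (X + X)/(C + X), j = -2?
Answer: -9781380/2197 ≈ -4452.2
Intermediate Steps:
f(C, X) = 2*X/(C + X) (f(C, X) = (2*X)/(C + X) = 2*X/(C + X))
q(l) = 8*l³/(-2 + l)³ (q(l) = (2*l/(-2 + l))³ = 8*l³/(-2 + l)³)
42*(q(1/(5 + 2)) - 106) = 42*(8*(1/(5 + 2))³/(-2 + 1/(5 + 2))³ - 106) = 42*(8*(1/7)³/(-2 + 1/7)³ - 106) = 42*(8*(⅐)³/(-2 + ⅐)³ - 106) = 42*(8*(1/343)/(-13/7)³ - 106) = 42*(8*(1/343)*(-343/2197) - 106) = 42*(-8/2197 - 106) = 42*(-232890/2197) = -9781380/2197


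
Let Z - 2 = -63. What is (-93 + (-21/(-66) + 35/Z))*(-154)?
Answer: 876043/61 ≈ 14361.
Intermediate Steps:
Z = -61 (Z = 2 - 63 = -61)
(-93 + (-21/(-66) + 35/Z))*(-154) = (-93 + (-21/(-66) + 35/(-61)))*(-154) = (-93 + (-21*(-1/66) + 35*(-1/61)))*(-154) = (-93 + (7/22 - 35/61))*(-154) = (-93 - 343/1342)*(-154) = -125149/1342*(-154) = 876043/61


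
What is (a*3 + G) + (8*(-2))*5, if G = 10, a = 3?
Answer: -61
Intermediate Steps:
(a*3 + G) + (8*(-2))*5 = (3*3 + 10) + (8*(-2))*5 = (9 + 10) - 16*5 = 19 - 80 = -61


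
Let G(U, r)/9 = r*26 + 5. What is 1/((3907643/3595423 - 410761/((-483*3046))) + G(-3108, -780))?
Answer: -22702364958/4142583033460981 ≈ -5.4802e-6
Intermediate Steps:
G(U, r) = 45 + 234*r (G(U, r) = 9*(r*26 + 5) = 9*(26*r + 5) = 9*(5 + 26*r) = 45 + 234*r)
1/((3907643/3595423 - 410761/((-483*3046))) + G(-3108, -780)) = 1/((3907643/3595423 - 410761/((-483*3046))) + (45 + 234*(-780))) = 1/((3907643*(1/3595423) - 410761/(-1471218)) + (45 - 182520)) = 1/((16771/15431 - 410761*(-1/1471218)) - 182475) = 1/((16771/15431 + 410761/1471218) - 182475) = 1/(31012250069/22702364958 - 182475) = 1/(-4142583033460981/22702364958) = -22702364958/4142583033460981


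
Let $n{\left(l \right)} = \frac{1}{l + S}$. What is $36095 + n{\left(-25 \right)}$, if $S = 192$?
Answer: $\frac{6027866}{167} \approx 36095.0$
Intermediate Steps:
$n{\left(l \right)} = \frac{1}{192 + l}$ ($n{\left(l \right)} = \frac{1}{l + 192} = \frac{1}{192 + l}$)
$36095 + n{\left(-25 \right)} = 36095 + \frac{1}{192 - 25} = 36095 + \frac{1}{167} = \frac{6027866}{167}$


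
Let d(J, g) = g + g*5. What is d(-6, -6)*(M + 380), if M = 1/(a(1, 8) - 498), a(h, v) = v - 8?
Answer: -1135434/83 ≈ -13680.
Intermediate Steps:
d(J, g) = 6*g (d(J, g) = g + 5*g = 6*g)
a(h, v) = -8 + v
M = -1/498 (M = 1/((-8 + 8) - 498) = 1/(0 - 498) = 1/(-498) = -1/498 ≈ -0.0020080)
d(-6, -6)*(M + 380) = (6*(-6))*(-1/498 + 380) = -36*189239/498 = -1135434/83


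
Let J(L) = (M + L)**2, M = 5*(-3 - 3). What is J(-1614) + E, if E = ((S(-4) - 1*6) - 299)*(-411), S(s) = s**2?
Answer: 2821515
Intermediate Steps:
M = -30 (M = 5*(-6) = -30)
J(L) = (-30 + L)**2
E = 118779 (E = (((-4)**2 - 1*6) - 299)*(-411) = ((16 - 6) - 299)*(-411) = (10 - 299)*(-411) = -289*(-411) = 118779)
J(-1614) + E = (-30 - 1614)**2 + 118779 = (-1644)**2 + 118779 = 2702736 + 118779 = 2821515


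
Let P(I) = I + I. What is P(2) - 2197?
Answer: -2193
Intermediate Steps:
P(I) = 2*I
P(2) - 2197 = 2*2 - 2197 = 4 - 2197 = -2193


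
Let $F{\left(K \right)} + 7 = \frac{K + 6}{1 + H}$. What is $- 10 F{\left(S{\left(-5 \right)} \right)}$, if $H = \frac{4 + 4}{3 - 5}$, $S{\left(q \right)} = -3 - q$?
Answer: $\frac{290}{3} \approx 96.667$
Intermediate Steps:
$H = -4$ ($H = \frac{8}{-2} = 8 \left(- \frac{1}{2}\right) = -4$)
$F{\left(K \right)} = -9 - \frac{K}{3}$ ($F{\left(K \right)} = -7 + \frac{K + 6}{1 - 4} = -7 + \frac{6 + K}{-3} = -7 + \left(6 + K\right) \left(- \frac{1}{3}\right) = -7 - \left(2 + \frac{K}{3}\right) = -9 - \frac{K}{3}$)
$- 10 F{\left(S{\left(-5 \right)} \right)} = - 10 \left(-9 - \frac{-3 - -5}{3}\right) = - 10 \left(-9 - \frac{-3 + 5}{3}\right) = - 10 \left(-9 - \frac{2}{3}\right) = \left(-10\right) \left(- \frac{29}{3}\right) = \frac{290}{3}$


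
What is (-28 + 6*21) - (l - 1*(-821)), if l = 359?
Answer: -1082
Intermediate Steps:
(-28 + 6*21) - (l - 1*(-821)) = (-28 + 6*21) - (359 - 1*(-821)) = (-28 + 126) - (359 + 821) = 98 - 1*1180 = 98 - 1180 = -1082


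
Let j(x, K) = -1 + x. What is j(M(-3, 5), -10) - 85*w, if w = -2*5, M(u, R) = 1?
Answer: 850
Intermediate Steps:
w = -10
j(M(-3, 5), -10) - 85*w = (-1 + 1) - 85*(-10) = 0 + 850 = 850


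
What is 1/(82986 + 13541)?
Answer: 1/96527 ≈ 1.0360e-5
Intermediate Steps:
1/(82986 + 13541) = 1/96527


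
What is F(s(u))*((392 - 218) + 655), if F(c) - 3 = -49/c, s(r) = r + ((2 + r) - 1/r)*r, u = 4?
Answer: 26528/27 ≈ 982.52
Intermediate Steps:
s(r) = r + r*(2 + r - 1/r) (s(r) = r + (2 + r - 1/r)*r = r + r*(2 + r - 1/r))
F(c) = 3 - 49/c
F(s(u))*((392 - 218) + 655) = (3 - 49/(-1 + 4² + 3*4))*((392 - 218) + 655) = (3 - 49/(-1 + 16 + 12))*(174 + 655) = (3 - 49/27)*829 = (32/27)*829 = 26528/27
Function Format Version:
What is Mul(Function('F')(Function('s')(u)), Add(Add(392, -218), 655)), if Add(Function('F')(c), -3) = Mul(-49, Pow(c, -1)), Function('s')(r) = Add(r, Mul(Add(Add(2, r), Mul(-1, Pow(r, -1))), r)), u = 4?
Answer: Rational(26528, 27) ≈ 982.52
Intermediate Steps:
Function('s')(r) = Add(r, Mul(r, Add(2, r, Mul(-1, Pow(r, -1))))) (Function('s')(r) = Add(r, Mul(Add(2, r, Mul(-1, Pow(r, -1))), r)) = Add(r, Mul(r, Add(2, r, Mul(-1, Pow(r, -1))))))
Function('F')(c) = Add(3, Mul(-49, Pow(c, -1)))
Mul(Function('F')(Function('s')(u)), Add(Add(392, -218), 655)) = Mul(Add(3, Mul(-49, Pow(Add(-1, Pow(4, 2), Mul(3, 4)), -1))), Add(Add(392, -218), 655)) = Mul(Add(3, Mul(-49, Pow(Add(-1, 16, 12), -1))), Add(174, 655)) = Mul(Add(3, Mul(-49, Pow(27, -1))), 829) = Mul(Add(3, Mul(-49, Rational(1, 27))), 829) = Mul(Add(3, Rational(-49, 27)), 829) = Mul(Rational(32, 27), 829) = Rational(26528, 27)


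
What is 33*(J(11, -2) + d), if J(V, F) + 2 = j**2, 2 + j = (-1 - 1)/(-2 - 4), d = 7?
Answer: 770/3 ≈ 256.67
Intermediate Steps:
j = -5/3 (j = -2 + (-1 - 1)/(-2 - 4) = -2 - 2/(-6) = -2 - 2*(-1/6) = -2 + 1/3 = -5/3 ≈ -1.6667)
J(V, F) = 7/9 (J(V, F) = -2 + (-5/3)**2 = -2 + 25/9 = 7/9)
33*(J(11, -2) + d) = 33*(7/9 + 7) = 33*(70/9) = 770/3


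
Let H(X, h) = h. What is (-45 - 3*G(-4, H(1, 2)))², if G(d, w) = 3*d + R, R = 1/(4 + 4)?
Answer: 5625/64 ≈ 87.891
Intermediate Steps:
R = ⅛ (R = 1/8 = ⅛ ≈ 0.12500)
G(d, w) = ⅛ + 3*d (G(d, w) = 3*d + ⅛ = ⅛ + 3*d)
(-45 - 3*G(-4, H(1, 2)))² = (-45 - 3*(⅛ + 3*(-4)))² = (-45 - 3*(⅛ - 12))² = (-45 - 3*(-95/8))² = (-45 + 285/8)² = (-75/8)² = 5625/64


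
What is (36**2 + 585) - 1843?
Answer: 38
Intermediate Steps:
(36**2 + 585) - 1843 = (1296 + 585) - 1843 = 1881 - 1843 = 38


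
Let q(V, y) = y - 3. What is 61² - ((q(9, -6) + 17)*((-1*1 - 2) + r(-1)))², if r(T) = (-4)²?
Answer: -7095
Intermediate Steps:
q(V, y) = -3 + y
r(T) = 16
61² - ((q(9, -6) + 17)*((-1*1 - 2) + r(-1)))² = 61² - (((-3 - 6) + 17)*((-1*1 - 2) + 16))² = 3721 - ((-9 + 17)*((-1 - 2) + 16))² = 3721 - (8*(-3 + 16))² = 3721 - (8*13)² = 3721 - 1*104² = 3721 - 1*10816 = 3721 - 10816 = -7095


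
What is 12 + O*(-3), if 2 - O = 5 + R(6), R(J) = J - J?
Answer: 21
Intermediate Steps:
R(J) = 0
O = -3 (O = 2 - (5 + 0) = 2 - 1*5 = 2 - 5 = -3)
12 + O*(-3) = 12 - 3*(-3) = 12 + 9 = 21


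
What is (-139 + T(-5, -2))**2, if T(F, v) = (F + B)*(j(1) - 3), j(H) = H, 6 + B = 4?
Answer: 15625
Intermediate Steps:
B = -2 (B = -6 + 4 = -2)
T(F, v) = 4 - 2*F (T(F, v) = (F - 2)*(1 - 3) = (-2 + F)*(-2) = 4 - 2*F)
(-139 + T(-5, -2))**2 = (-139 + (4 - 2*(-5)))**2 = (-139 + (4 + 10))**2 = (-139 + 14)**2 = (-125)**2 = 15625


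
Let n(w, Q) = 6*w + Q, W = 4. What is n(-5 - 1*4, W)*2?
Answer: -100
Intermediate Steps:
n(w, Q) = Q + 6*w
n(-5 - 1*4, W)*2 = (4 + 6*(-5 - 1*4))*2 = (4 + 6*(-5 - 4))*2 = (4 + 6*(-9))*2 = (4 - 54)*2 = -50*2 = -100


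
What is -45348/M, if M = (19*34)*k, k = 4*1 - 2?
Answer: -11337/323 ≈ -35.099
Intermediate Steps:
k = 2 (k = 4 - 2 = 2)
M = 1292 (M = (19*34)*2 = 646*2 = 1292)
-45348/M = -45348/1292 = -45348*1/1292 = -11337/323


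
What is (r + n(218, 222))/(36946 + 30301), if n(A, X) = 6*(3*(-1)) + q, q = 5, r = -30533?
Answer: -30546/67247 ≈ -0.45424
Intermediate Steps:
n(A, X) = -13 (n(A, X) = 6*(3*(-1)) + 5 = 6*(-3) + 5 = -18 + 5 = -13)
(r + n(218, 222))/(36946 + 30301) = (-30533 - 13)/(36946 + 30301) = -30546/67247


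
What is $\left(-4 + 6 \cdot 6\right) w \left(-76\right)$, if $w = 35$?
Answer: $-85120$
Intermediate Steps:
$\left(-4 + 6 \cdot 6\right) w \left(-76\right) = \left(-4 + 6 \cdot 6\right) 35 \left(-76\right) = \left(-4 + 36\right) 35 \left(-76\right) = 32 \cdot 35 \left(-76\right) = 1120 \left(-76\right) = -85120$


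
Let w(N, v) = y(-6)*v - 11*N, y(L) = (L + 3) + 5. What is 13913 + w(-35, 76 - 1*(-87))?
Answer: 14624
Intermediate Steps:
y(L) = 8 + L (y(L) = (3 + L) + 5 = 8 + L)
w(N, v) = -11*N + 2*v (w(N, v) = (8 - 6)*v - 11*N = 2*v - 11*N = -11*N + 2*v)
13913 + w(-35, 76 - 1*(-87)) = 13913 + (-11*(-35) + 2*(76 - 1*(-87))) = 13913 + (385 + 2*(76 + 87)) = 13913 + (385 + 2*163) = 13913 + (385 + 326) = 13913 + 711 = 14624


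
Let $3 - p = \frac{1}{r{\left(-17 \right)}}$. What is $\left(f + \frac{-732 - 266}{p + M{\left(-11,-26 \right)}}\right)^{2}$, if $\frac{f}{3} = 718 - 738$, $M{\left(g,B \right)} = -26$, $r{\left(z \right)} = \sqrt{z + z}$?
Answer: $\frac{8 \left(5730 \sqrt{34} + 619727 i\right)}{46 \sqrt{34} + 17985 i} \approx 275.82 - 10.748 i$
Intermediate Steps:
$r{\left(z \right)} = \sqrt{2} \sqrt{z}$ ($r{\left(z \right)} = \sqrt{2 z} = \sqrt{2} \sqrt{z}$)
$f = -60$ ($f = 3 \left(718 - 738\right) = 3 \left(-20\right) = -60$)
$p = 3 + \frac{i \sqrt{34}}{34}$ ($p = 3 - \frac{1}{\sqrt{2} \sqrt{-17}} = 3 - \frac{1}{\sqrt{2} i \sqrt{17}} = 3 - \frac{1}{i \sqrt{34}} = 3 - - \frac{i \sqrt{34}}{34} = 3 + \frac{i \sqrt{34}}{34} \approx 3.0 + 0.1715 i$)
$\left(f + \frac{-732 - 266}{p + M{\left(-11,-26 \right)}}\right)^{2} = \left(-60 + \frac{-732 - 266}{\left(3 + \frac{i \sqrt{34}}{34}\right) - 26}\right)^{2} = \left(-60 - \frac{998}{-23 + \frac{i \sqrt{34}}{34}}\right)^{2}$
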